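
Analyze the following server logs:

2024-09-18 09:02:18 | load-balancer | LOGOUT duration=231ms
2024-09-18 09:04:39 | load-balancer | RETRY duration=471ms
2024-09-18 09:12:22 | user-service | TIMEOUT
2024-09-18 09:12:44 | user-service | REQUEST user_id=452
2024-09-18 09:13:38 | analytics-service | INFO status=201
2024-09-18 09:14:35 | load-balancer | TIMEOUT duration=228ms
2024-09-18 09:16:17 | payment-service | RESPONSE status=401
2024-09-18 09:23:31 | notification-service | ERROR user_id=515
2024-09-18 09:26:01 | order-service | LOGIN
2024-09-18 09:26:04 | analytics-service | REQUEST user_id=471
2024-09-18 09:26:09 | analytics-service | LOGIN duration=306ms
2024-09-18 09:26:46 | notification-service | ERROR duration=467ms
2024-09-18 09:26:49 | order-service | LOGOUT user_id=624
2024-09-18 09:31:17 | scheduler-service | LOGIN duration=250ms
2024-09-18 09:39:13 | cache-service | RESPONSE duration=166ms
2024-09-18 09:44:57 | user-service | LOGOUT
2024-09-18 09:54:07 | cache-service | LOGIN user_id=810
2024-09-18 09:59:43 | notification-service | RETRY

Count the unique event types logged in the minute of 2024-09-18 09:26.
4

To count unique event types:

1. Filter events in the minute starting at 2024-09-18 09:26
2. Extract event types from matching entries
3. Count unique types: 4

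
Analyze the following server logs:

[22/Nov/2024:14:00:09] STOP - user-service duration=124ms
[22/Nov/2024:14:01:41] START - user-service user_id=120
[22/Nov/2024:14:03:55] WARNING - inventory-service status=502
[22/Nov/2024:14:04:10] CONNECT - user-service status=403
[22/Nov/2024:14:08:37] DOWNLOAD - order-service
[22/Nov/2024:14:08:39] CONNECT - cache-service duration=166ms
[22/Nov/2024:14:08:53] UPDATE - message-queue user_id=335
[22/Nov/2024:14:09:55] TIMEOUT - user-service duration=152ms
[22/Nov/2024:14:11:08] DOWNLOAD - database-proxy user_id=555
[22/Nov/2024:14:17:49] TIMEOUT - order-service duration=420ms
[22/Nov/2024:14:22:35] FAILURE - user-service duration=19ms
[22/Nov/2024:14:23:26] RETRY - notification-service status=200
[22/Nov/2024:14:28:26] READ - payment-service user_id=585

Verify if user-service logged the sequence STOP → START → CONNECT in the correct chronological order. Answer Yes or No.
Yes

To verify sequence order:

1. Find all events in sequence STOP → START → CONNECT for user-service
2. Extract their timestamps
3. Check if timestamps are in ascending order
4. Result: Yes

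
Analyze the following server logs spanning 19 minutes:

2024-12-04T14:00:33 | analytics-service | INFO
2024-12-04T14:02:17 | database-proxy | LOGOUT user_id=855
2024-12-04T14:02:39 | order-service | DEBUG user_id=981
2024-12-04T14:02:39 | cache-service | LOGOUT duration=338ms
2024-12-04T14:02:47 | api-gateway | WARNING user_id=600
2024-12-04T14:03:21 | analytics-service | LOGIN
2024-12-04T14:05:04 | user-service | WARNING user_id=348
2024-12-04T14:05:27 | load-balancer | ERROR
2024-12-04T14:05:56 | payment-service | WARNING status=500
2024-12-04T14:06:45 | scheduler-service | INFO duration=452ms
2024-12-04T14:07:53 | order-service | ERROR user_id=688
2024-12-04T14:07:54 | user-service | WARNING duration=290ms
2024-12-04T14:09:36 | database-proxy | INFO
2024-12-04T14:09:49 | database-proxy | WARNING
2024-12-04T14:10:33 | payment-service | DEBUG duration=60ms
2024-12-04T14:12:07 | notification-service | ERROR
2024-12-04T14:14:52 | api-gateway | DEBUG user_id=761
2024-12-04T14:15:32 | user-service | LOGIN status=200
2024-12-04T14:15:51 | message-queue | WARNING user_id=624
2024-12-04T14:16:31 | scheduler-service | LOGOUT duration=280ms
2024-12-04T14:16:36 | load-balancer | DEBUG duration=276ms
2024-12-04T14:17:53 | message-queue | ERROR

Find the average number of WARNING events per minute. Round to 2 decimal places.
0.32

To calculate the rate:

1. Count total WARNING events: 6
2. Total time period: 19 minutes
3. Rate = 6 / 19 = 0.32 events per minute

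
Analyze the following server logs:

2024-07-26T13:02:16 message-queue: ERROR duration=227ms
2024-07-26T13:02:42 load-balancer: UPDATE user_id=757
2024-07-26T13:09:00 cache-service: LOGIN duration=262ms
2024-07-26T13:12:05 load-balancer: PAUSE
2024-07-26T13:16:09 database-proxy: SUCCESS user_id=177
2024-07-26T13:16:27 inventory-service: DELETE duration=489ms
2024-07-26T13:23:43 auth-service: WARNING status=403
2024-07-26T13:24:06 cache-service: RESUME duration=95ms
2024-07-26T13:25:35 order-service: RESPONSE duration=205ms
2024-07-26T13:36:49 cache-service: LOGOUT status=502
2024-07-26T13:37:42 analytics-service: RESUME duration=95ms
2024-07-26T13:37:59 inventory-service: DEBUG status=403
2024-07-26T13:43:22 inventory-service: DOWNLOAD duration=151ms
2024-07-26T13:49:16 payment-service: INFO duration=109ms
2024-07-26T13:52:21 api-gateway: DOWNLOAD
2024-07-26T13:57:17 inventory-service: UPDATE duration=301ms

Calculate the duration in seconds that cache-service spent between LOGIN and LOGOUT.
1669

To calculate state duration:

1. Find LOGIN event for cache-service: 2024-07-26T13:09:00
2. Find LOGOUT event for cache-service: 2024-07-26T13:36:49
3. Calculate duration: 2024-07-26T13:36:49 - 2024-07-26T13:09:00 = 1669 seconds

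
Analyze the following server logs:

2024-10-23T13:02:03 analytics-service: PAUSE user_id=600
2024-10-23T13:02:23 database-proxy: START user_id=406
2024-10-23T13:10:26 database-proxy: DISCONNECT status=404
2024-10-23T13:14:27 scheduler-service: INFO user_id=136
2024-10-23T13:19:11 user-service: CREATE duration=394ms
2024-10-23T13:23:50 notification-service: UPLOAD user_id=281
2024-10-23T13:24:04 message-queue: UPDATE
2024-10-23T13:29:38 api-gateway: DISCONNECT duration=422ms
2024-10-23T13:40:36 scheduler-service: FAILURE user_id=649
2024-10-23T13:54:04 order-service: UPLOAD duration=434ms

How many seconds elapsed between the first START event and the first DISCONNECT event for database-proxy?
483

To find the time between events:

1. Locate the first START event for database-proxy: 2024-10-23T13:02:23
2. Locate the first DISCONNECT event for database-proxy: 2024-10-23T13:10:26
3. Calculate the difference: 2024-10-23T13:10:26 - 2024-10-23T13:02:23 = 483 seconds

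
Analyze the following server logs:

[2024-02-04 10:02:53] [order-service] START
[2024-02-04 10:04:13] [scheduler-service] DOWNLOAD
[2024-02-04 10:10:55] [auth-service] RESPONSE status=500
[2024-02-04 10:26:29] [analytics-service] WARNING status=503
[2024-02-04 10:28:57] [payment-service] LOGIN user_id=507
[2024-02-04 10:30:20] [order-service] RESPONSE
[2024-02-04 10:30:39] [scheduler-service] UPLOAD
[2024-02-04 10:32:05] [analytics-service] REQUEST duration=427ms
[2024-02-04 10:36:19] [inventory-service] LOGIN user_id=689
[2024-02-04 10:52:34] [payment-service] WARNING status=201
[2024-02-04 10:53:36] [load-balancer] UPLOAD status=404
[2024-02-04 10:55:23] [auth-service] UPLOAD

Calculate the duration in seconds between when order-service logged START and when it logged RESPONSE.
1647

To find the time between events:

1. Locate the first START event for order-service: 2024-02-04 10:02:53
2. Locate the first RESPONSE event for order-service: 2024-02-04 10:30:20
3. Calculate the difference: 2024-02-04 10:30:20 - 2024-02-04 10:02:53 = 1647 seconds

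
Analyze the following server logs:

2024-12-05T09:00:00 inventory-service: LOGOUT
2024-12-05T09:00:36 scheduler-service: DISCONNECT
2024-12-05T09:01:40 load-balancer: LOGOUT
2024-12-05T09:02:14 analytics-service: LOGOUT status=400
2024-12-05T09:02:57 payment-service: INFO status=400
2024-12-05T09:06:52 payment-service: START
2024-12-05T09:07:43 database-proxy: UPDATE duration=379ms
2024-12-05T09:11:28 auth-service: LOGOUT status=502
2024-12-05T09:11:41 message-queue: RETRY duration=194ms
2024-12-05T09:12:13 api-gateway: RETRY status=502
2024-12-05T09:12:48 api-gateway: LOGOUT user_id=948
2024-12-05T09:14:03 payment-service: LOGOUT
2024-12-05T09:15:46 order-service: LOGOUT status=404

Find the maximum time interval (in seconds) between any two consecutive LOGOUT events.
554

To find the longest gap:

1. Extract all LOGOUT events in chronological order
2. Calculate time differences between consecutive events
3. Find the maximum difference
4. Longest gap: 554 seconds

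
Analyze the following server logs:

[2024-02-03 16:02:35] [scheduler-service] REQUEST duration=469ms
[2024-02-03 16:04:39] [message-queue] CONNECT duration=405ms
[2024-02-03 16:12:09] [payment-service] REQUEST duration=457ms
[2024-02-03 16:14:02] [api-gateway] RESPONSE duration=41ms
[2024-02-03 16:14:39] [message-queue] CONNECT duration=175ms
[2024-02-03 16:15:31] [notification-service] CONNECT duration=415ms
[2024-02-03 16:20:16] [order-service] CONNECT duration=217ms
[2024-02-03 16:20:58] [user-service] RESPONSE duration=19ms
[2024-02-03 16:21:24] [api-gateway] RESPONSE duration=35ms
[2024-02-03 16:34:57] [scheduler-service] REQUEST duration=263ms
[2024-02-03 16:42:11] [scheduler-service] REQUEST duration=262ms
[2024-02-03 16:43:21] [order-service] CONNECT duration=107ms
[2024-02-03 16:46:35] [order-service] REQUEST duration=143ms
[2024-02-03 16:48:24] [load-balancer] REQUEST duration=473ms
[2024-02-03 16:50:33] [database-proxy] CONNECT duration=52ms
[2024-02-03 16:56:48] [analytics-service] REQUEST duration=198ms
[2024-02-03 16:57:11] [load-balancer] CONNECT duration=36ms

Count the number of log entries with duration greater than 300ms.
5

To count timeouts:

1. Threshold: 300ms
2. Extract duration from each log entry
3. Count entries where duration > 300
4. Timeout count: 5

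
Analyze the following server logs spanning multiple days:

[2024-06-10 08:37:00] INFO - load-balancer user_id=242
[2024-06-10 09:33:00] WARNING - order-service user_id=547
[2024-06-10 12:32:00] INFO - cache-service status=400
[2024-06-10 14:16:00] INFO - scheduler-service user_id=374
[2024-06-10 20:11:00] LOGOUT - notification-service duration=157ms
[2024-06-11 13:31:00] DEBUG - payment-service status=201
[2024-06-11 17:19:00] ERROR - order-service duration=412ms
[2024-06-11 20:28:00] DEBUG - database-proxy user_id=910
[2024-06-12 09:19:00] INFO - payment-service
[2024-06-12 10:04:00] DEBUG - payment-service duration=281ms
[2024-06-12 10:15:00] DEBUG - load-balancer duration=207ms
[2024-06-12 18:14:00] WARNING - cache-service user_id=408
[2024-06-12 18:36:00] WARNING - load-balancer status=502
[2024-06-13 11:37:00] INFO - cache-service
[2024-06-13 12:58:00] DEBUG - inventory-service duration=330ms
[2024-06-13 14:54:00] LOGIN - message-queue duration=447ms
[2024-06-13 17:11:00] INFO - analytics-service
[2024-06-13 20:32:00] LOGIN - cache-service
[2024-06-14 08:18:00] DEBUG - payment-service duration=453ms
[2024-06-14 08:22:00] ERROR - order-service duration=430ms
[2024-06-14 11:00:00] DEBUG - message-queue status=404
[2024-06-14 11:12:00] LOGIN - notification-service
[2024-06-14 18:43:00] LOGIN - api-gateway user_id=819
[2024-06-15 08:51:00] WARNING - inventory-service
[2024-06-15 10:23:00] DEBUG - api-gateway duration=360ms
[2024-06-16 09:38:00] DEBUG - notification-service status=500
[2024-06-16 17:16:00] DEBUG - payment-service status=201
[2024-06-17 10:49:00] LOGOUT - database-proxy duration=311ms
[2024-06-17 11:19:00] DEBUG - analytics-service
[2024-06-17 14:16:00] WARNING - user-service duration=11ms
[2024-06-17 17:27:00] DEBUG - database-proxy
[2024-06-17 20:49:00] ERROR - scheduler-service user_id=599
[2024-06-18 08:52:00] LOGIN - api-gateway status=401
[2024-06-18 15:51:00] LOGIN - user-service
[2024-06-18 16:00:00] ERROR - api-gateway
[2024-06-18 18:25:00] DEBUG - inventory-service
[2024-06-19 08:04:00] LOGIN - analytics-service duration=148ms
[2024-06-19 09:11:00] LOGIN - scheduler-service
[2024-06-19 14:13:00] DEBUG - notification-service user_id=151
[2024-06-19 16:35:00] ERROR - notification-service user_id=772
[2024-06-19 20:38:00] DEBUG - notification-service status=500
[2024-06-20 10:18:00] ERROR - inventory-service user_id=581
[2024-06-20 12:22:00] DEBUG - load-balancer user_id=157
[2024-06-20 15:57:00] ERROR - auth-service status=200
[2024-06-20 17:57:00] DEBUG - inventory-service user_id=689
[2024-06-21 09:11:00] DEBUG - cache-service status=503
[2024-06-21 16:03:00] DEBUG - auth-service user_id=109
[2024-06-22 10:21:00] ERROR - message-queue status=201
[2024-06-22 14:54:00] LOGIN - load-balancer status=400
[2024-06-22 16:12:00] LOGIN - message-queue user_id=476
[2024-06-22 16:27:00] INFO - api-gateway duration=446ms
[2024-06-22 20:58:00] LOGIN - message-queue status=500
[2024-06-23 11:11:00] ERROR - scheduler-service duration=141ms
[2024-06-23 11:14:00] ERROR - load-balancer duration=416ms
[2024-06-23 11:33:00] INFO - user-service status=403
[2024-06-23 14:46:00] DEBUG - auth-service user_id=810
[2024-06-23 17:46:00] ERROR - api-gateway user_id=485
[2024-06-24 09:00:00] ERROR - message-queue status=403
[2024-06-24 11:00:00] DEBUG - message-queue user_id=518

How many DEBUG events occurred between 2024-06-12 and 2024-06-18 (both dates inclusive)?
11

To filter by date range:

1. Date range: 2024-06-12 through 2024-06-18, both dates inclusive
2. Filter for DEBUG events whose date falls in this range
3. Count matching events: 11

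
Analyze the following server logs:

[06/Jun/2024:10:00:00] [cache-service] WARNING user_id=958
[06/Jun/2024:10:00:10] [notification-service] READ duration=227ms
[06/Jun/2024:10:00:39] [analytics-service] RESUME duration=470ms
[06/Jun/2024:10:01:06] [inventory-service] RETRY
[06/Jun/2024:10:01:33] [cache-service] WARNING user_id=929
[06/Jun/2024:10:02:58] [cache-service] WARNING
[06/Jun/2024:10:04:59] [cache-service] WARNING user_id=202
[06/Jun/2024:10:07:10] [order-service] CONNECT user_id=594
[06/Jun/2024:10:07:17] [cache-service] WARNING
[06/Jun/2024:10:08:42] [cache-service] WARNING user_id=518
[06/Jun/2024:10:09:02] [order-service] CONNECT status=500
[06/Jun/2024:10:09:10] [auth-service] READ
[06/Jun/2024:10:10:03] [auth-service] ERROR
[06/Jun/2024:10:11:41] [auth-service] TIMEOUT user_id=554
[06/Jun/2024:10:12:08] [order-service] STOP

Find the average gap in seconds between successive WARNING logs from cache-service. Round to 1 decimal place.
104.4

To calculate average interval:

1. Find all WARNING events for cache-service in order
2. Calculate time gaps between consecutive events
3. Compute mean of gaps: 522 / 5 = 104.4 seconds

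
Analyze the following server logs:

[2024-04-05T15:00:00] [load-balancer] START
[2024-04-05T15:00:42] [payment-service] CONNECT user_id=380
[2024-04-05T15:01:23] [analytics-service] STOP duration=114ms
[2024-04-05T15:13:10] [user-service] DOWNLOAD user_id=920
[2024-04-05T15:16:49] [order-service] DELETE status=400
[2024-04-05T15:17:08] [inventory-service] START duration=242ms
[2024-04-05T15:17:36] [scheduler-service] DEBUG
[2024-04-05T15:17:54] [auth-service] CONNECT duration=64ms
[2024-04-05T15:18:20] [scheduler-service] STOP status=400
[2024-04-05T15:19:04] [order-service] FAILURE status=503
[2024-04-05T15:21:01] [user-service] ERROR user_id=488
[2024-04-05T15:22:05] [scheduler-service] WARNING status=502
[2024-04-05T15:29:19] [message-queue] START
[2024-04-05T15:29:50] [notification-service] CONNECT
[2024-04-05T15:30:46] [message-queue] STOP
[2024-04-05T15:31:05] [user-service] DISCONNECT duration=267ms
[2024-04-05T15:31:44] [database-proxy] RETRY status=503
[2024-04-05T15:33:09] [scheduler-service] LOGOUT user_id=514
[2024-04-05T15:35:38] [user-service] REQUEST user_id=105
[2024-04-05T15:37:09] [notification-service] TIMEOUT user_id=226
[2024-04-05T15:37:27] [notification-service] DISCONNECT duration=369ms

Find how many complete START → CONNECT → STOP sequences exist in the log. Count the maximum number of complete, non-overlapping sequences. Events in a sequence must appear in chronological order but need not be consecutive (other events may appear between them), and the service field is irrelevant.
3

To count sequences:

1. Look for pattern: START → CONNECT → STOP
2. Greedily scan the log in chronological order, matching each sequence element in turn (ignoring service)
3. Each time the full pattern completes, increment the count and restart matching from the next event
4. Complete non-overlapping sequences found: 3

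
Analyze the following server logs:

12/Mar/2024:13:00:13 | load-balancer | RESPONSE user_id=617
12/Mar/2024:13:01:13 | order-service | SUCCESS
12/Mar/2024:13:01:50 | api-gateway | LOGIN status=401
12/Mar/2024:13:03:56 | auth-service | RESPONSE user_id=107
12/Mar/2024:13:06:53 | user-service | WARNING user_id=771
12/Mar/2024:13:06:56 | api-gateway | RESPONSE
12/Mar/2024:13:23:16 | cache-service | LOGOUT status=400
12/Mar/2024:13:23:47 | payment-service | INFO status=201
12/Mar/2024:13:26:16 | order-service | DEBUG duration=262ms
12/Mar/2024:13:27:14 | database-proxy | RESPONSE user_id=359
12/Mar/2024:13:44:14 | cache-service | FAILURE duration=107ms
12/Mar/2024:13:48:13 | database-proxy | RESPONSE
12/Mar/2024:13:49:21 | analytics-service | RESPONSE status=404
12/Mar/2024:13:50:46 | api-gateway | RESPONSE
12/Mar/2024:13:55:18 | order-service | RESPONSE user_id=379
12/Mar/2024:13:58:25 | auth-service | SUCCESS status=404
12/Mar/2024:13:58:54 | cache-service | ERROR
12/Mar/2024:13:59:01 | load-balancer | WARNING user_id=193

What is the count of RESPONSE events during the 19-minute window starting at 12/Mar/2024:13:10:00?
1

To count events in the time window:

1. Window boundaries: 12/Mar/2024:13:10:00 to 12/Mar/2024:13:29:00
2. Filter for RESPONSE events within this window
3. Count matching events: 1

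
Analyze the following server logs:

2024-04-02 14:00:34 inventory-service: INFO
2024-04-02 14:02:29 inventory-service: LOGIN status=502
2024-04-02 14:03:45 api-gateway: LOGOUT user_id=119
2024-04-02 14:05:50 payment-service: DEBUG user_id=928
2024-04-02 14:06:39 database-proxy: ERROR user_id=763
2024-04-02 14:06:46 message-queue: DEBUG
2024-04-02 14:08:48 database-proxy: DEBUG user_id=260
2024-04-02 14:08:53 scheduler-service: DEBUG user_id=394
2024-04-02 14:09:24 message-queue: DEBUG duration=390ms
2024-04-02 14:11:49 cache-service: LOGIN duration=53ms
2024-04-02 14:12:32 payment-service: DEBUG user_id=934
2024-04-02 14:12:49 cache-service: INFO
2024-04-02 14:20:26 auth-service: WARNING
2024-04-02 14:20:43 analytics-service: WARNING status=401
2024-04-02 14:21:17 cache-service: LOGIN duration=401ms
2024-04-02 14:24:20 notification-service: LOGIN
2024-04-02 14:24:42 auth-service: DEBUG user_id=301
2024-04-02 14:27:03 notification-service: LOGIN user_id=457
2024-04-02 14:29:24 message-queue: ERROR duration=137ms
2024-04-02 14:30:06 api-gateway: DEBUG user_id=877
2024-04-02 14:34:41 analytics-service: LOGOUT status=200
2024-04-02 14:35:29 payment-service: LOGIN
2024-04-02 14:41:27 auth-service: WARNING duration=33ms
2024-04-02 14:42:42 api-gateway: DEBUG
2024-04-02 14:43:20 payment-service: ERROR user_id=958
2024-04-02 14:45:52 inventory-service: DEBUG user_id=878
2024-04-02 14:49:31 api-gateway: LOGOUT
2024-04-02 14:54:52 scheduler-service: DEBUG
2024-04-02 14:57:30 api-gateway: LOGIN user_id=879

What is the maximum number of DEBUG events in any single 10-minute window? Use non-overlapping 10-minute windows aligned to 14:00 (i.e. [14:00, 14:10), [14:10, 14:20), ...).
5

To find the burst window:

1. Divide the log period into non-overlapping 10-minute windows starting at 14:00
2. Count DEBUG events in each window
3. Find the window with maximum count
4. Maximum events in a window: 5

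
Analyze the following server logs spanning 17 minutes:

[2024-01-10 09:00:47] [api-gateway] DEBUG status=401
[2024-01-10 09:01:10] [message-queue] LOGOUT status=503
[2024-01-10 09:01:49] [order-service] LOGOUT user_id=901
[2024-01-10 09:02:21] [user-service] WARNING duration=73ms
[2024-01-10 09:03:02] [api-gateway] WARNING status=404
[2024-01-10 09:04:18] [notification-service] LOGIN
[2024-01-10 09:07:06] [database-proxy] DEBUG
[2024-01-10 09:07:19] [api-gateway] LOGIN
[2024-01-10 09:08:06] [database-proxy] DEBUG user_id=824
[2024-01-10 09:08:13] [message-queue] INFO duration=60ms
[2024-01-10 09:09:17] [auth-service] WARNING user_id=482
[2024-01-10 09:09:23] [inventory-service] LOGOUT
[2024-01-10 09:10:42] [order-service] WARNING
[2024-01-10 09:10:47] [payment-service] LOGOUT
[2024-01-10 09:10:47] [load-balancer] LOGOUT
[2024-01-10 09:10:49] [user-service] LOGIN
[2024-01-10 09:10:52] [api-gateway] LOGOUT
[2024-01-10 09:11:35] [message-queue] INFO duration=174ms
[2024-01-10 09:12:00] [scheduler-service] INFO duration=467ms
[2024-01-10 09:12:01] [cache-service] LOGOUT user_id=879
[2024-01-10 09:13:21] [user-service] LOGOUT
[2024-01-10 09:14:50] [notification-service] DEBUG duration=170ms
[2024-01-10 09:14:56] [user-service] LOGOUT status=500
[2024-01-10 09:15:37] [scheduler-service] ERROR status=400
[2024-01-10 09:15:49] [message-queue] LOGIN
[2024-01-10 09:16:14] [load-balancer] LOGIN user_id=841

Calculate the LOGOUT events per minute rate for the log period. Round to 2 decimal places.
0.53

To calculate the rate:

1. Count total LOGOUT events: 9
2. Total time period: 17 minutes
3. Rate = 9 / 17 = 0.53 events per minute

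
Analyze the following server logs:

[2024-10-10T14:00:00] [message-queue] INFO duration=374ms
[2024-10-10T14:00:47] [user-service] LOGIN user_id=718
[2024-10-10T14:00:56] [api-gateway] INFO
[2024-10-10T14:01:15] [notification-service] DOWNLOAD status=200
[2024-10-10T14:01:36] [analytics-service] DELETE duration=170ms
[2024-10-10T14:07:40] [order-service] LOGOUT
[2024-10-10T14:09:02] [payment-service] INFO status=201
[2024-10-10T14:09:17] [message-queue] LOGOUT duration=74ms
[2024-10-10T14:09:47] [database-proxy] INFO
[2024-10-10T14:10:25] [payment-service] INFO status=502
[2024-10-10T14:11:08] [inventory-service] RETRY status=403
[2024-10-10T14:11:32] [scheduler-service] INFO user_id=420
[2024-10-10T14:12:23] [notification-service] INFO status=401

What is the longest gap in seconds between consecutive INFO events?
486

To find the longest gap:

1. Extract all INFO events in chronological order
2. Calculate time differences between consecutive events
3. Find the maximum difference
4. Longest gap: 486 seconds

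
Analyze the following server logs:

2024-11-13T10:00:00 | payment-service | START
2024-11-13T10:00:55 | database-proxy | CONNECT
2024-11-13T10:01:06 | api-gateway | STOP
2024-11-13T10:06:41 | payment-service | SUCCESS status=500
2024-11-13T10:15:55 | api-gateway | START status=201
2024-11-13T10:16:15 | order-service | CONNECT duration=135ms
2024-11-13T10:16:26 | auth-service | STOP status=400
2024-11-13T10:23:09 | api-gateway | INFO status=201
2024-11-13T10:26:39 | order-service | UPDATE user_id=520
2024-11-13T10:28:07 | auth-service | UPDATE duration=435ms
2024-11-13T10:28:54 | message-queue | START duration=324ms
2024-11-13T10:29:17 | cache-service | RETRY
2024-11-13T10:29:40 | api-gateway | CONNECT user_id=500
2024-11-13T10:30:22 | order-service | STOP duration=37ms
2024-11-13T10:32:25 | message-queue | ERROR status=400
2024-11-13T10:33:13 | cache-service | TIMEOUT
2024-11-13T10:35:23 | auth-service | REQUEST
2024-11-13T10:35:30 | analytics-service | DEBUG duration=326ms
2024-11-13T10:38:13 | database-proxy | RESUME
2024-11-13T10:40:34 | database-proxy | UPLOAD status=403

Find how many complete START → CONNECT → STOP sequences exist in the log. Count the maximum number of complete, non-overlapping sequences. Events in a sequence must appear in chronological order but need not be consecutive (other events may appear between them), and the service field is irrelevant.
3

To count sequences:

1. Look for pattern: START → CONNECT → STOP
2. Greedily scan the log in chronological order, matching each sequence element in turn (ignoring service)
3. Each time the full pattern completes, increment the count and restart matching from the next event
4. Complete non-overlapping sequences found: 3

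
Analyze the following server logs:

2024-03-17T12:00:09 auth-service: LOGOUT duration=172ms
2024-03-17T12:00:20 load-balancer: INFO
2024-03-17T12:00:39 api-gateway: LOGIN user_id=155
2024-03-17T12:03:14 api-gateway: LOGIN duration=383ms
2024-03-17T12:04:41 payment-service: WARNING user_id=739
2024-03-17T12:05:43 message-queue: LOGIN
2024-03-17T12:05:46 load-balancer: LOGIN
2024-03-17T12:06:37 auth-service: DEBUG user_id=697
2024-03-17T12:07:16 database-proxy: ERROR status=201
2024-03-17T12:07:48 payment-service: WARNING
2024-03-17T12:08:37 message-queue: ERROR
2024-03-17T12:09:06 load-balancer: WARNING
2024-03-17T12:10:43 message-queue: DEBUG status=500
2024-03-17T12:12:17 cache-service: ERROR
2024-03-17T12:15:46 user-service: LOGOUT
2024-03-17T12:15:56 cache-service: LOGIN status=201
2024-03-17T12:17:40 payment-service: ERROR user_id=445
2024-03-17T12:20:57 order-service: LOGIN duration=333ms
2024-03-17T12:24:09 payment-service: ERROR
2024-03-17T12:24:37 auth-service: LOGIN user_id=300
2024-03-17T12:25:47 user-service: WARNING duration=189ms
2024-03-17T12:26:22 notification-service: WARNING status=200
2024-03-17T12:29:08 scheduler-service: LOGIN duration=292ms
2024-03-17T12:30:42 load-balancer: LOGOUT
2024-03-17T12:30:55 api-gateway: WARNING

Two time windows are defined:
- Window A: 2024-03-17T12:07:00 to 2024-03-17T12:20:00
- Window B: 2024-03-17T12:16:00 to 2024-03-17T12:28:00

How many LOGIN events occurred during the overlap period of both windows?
0

To find overlap events:

1. Window A: 2024-03-17T12:07:00 to 2024-03-17T12:20:00
2. Window B: 2024-03-17T12:16:00 to 2024-03-17T12:28:00
3. Overlap period: 2024-03-17T12:16:00 to 2024-03-17T12:20:00
4. Count LOGIN events in overlap: 0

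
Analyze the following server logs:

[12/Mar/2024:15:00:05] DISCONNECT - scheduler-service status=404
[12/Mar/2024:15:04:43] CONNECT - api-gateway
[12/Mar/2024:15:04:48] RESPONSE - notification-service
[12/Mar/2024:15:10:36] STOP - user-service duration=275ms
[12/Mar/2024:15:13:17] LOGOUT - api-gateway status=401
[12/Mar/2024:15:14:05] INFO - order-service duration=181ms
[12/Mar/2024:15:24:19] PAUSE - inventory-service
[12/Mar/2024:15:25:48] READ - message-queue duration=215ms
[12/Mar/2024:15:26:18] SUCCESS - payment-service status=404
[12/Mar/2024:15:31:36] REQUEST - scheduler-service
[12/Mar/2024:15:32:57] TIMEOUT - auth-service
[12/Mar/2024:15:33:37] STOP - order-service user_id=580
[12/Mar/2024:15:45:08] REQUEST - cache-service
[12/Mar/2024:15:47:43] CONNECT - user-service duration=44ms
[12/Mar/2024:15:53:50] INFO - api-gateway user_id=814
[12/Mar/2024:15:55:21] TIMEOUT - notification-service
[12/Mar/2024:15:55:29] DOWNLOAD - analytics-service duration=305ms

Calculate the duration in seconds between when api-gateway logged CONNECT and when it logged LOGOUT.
514

To find the time between events:

1. Locate the first CONNECT event for api-gateway: 12/Mar/2024:15:04:43
2. Locate the first LOGOUT event for api-gateway: 12/Mar/2024:15:13:17
3. Calculate the difference: 12/Mar/2024:15:13:17 - 12/Mar/2024:15:04:43 = 514 seconds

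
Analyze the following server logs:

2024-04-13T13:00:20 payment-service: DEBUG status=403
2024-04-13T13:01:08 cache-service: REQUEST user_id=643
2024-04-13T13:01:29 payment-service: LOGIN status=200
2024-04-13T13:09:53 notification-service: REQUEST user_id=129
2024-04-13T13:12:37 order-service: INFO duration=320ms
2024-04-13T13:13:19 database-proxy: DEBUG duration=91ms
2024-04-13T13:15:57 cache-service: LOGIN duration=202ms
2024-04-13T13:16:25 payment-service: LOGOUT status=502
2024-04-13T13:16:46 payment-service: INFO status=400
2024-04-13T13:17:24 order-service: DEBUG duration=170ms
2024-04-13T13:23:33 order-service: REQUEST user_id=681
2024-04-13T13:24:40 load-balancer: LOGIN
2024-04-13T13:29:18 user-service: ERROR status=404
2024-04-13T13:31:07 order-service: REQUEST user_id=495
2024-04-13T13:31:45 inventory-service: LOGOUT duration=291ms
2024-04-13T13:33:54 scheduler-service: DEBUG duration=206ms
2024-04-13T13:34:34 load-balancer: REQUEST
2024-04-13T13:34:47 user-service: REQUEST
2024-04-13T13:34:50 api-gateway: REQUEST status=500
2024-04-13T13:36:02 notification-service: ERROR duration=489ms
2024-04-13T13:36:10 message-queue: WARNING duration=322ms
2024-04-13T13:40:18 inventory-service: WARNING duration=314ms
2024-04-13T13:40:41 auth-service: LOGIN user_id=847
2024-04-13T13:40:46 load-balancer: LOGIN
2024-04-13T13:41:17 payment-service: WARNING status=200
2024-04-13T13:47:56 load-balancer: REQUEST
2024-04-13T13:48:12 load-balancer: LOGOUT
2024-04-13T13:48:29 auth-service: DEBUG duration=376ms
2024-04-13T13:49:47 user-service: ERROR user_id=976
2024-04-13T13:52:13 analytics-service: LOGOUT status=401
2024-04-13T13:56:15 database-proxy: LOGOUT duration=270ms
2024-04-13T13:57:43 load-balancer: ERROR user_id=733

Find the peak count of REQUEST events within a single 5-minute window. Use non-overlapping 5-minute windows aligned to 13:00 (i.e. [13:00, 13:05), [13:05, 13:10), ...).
4

To find the burst window:

1. Divide the log period into non-overlapping 5-minute windows starting at 13:00
2. Count REQUEST events in each window
3. Find the window with maximum count
4. Maximum events in a window: 4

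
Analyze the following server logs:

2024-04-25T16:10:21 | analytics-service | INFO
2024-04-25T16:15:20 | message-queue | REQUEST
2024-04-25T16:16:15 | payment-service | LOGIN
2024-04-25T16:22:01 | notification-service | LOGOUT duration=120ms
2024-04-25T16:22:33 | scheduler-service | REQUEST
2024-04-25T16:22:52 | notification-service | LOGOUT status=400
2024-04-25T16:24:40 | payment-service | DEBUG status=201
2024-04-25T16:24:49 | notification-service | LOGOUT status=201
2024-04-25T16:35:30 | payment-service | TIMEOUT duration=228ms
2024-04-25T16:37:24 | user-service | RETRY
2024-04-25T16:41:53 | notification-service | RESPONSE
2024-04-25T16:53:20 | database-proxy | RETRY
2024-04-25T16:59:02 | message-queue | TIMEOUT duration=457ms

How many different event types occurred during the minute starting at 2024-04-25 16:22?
2

To count unique event types:

1. Filter events in the minute starting at 2024-04-25 16:22
2. Extract event types from matching entries
3. Count unique types: 2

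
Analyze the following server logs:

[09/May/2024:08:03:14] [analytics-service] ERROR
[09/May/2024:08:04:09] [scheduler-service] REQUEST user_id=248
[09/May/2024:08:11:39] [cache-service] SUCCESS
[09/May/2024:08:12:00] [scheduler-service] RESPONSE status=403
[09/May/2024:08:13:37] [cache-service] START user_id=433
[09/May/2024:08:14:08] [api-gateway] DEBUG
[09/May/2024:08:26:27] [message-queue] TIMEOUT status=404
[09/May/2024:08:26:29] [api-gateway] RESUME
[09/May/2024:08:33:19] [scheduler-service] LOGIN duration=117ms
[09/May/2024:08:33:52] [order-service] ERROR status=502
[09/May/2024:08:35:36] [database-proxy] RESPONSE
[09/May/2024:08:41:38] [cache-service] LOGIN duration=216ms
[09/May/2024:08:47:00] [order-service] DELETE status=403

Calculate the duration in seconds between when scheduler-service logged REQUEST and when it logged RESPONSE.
471

To find the time between events:

1. Locate the first REQUEST event for scheduler-service: 09/May/2024:08:04:09
2. Locate the first RESPONSE event for scheduler-service: 09/May/2024:08:12:00
3. Calculate the difference: 09/May/2024:08:12:00 - 09/May/2024:08:04:09 = 471 seconds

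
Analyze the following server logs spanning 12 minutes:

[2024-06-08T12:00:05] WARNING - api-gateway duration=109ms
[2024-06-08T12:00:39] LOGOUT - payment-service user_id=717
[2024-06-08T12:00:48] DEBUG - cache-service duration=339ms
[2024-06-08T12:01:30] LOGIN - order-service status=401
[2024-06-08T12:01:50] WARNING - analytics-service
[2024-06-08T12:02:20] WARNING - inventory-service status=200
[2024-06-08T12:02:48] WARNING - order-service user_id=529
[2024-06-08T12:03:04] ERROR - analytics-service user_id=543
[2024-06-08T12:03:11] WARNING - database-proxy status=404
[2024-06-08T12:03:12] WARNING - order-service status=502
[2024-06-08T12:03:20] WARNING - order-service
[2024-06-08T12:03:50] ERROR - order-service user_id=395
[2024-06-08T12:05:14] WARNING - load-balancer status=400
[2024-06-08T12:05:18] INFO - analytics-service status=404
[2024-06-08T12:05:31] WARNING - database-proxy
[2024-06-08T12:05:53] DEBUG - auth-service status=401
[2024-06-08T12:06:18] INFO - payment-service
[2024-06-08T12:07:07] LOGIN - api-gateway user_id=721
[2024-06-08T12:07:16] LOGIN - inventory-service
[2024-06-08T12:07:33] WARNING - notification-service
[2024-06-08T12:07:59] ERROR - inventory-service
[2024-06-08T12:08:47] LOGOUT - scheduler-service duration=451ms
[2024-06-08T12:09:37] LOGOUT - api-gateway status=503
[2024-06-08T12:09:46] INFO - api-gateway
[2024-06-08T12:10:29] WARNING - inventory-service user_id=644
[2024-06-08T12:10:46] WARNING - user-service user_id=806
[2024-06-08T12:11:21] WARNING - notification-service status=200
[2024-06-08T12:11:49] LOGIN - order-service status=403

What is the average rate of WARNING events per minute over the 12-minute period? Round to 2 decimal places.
1.08

To calculate the rate:

1. Count total WARNING events: 13
2. Total time period: 12 minutes
3. Rate = 13 / 12 = 1.08 events per minute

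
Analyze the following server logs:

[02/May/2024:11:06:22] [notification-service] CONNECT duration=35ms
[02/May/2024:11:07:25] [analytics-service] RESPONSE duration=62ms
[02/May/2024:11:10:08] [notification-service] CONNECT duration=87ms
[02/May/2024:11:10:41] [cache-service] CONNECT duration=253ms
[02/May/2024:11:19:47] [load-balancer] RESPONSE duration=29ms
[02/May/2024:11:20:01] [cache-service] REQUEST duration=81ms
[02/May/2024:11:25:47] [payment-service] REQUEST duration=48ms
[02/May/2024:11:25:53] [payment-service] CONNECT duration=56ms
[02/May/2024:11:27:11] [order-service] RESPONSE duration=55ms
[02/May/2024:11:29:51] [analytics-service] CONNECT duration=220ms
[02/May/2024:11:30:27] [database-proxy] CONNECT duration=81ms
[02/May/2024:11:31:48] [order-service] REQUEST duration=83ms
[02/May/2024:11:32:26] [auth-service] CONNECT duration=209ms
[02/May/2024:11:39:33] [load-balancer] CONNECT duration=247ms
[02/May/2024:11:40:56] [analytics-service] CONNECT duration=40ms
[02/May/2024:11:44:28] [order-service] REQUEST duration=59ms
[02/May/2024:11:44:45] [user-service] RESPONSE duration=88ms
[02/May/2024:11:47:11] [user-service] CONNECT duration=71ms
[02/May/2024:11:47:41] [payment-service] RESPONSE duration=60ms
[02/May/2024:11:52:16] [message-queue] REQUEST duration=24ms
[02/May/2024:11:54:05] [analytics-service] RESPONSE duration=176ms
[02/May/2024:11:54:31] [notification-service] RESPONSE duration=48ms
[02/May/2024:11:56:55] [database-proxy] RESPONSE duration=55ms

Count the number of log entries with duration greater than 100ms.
5

To count timeouts:

1. Threshold: 100ms
2. Extract duration from each log entry
3. Count entries where duration > 100
4. Timeout count: 5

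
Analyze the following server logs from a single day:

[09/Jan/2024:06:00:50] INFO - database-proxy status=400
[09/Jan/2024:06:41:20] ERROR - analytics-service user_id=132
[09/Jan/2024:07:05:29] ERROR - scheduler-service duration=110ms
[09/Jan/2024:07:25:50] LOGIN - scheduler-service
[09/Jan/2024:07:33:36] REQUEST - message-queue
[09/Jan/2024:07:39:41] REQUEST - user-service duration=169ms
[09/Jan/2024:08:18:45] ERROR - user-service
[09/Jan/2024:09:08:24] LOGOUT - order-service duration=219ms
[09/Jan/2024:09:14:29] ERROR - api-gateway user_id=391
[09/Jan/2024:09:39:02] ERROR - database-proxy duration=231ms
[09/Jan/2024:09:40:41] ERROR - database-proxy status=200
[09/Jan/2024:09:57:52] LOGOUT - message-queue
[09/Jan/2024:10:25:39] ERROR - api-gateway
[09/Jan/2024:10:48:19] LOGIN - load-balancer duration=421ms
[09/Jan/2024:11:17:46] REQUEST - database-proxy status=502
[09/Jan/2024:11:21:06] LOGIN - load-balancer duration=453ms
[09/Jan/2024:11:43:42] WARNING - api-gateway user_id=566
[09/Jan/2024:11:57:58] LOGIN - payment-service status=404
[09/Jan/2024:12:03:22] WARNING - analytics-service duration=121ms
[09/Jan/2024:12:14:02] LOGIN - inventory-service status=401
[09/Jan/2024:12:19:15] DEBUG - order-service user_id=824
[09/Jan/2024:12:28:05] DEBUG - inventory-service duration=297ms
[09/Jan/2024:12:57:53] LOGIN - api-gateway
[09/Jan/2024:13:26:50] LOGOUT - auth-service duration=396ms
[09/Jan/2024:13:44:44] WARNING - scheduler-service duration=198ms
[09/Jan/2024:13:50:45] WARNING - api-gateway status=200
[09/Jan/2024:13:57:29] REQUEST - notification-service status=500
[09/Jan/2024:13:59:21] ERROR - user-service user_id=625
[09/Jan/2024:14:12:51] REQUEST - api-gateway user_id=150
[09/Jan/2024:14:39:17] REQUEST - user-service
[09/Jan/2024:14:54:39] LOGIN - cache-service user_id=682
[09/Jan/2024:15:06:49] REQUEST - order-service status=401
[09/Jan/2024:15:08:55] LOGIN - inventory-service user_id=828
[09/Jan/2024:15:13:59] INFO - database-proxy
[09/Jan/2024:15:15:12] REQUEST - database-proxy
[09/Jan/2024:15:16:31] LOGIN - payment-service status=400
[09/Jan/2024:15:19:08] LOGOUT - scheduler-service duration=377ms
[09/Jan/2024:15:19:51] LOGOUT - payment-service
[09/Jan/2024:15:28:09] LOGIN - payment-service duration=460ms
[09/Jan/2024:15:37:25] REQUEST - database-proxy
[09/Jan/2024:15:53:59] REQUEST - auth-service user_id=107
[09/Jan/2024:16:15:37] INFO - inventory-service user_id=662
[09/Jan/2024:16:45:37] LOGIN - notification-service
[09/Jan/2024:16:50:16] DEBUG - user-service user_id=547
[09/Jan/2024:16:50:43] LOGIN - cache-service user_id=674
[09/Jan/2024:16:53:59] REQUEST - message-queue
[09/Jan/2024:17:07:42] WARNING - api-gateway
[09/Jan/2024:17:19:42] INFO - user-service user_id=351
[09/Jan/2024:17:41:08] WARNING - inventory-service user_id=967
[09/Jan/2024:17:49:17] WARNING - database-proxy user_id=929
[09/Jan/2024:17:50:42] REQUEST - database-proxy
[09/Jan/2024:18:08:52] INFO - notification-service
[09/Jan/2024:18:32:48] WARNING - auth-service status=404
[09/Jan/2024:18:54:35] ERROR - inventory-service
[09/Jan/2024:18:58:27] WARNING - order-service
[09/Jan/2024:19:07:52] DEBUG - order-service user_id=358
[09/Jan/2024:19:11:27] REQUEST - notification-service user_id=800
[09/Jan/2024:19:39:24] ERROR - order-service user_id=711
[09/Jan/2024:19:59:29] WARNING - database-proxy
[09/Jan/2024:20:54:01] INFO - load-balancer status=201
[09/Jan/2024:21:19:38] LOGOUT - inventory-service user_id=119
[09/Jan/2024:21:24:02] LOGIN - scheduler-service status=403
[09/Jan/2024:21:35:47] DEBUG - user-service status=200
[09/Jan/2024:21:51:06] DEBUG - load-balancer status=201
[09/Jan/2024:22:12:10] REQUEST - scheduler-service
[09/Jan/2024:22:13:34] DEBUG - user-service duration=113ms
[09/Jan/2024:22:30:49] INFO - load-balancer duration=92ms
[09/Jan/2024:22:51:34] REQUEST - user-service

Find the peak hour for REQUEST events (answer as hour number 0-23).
15

To find the peak hour:

1. Group all REQUEST events by hour
2. Count events in each hour
3. Find hour with maximum count
4. Peak hour: 15 (with 4 events)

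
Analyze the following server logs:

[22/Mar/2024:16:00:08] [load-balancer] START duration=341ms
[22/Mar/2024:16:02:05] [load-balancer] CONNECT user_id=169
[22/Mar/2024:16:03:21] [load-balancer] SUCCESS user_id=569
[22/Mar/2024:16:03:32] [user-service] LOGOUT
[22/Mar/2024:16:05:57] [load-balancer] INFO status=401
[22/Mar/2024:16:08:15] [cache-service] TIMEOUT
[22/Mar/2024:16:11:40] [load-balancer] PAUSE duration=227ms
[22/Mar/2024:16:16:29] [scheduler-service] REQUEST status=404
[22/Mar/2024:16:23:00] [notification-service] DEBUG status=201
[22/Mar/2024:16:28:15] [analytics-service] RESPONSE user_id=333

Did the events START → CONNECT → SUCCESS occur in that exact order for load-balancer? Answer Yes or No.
Yes

To verify sequence order:

1. Find all events in sequence START → CONNECT → SUCCESS for load-balancer
2. Extract their timestamps
3. Check if timestamps are in ascending order
4. Result: Yes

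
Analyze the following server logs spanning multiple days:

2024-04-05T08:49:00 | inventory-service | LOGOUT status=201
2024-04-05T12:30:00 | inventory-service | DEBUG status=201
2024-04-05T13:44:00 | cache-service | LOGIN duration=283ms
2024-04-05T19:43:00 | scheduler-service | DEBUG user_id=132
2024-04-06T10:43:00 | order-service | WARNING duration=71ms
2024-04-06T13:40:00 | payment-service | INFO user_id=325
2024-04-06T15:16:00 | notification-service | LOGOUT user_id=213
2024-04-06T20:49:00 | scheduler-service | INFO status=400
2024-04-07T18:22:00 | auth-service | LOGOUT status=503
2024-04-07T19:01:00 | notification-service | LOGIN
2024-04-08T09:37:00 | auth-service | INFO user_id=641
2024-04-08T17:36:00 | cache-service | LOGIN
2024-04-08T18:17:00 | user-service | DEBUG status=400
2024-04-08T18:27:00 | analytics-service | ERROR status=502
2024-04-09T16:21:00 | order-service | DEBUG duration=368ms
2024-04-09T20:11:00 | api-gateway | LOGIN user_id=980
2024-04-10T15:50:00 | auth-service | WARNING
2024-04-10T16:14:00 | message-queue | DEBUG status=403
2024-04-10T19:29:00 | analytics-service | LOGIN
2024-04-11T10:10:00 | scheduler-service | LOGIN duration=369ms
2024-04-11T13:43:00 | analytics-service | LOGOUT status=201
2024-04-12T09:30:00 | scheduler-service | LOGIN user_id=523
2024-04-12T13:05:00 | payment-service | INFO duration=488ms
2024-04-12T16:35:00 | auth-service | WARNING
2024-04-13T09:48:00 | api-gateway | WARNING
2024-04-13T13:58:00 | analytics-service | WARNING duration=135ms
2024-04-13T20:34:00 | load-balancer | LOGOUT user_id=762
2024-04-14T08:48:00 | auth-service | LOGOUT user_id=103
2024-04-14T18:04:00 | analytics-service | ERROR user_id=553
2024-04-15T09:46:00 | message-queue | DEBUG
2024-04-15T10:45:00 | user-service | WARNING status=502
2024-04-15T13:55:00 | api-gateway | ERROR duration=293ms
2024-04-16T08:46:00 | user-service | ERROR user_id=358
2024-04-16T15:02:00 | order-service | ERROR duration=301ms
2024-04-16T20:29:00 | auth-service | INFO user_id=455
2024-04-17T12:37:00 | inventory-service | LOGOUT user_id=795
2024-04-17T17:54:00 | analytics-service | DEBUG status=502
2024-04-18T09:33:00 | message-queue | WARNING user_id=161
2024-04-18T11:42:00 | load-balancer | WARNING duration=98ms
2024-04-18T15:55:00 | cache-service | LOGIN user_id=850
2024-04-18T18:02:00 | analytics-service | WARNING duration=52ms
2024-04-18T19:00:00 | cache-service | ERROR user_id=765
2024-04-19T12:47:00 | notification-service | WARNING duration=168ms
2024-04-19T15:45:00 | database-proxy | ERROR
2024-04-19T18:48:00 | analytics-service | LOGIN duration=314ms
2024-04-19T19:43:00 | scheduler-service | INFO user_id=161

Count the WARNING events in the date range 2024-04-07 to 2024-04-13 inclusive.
4

To filter by date range:

1. Date range: 2024-04-07 through 2024-04-13, both dates inclusive
2. Filter for WARNING events whose date falls in this range
3. Count matching events: 4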